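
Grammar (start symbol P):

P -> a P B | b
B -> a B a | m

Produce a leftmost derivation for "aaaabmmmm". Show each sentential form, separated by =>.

P => aPB => aaPBB => aaaPBBB => aaaaPBBBB => aaaabBBBB => aaaabmBBB => aaaabmmBB => aaaabmmmB => aaaabmmmm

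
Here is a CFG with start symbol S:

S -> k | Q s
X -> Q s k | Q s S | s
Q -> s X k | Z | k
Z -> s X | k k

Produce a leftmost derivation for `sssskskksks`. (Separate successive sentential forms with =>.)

S => Qs => Zs => sXs => sQsSs => ssXksSs => ssQskksSs => sssXkskksSs => sssskskksSs => sssskskksks

S => Qs   [S -> Q s]
Qs => Zs   [Q -> Z]
Zs => sXs   [Z -> s X]
sXs => sQsSs   [X -> Q s S]
sQsSs => ssXksSs   [Q -> s X k]
ssXksSs => ssQskksSs   [X -> Q s k]
ssQskksSs => sssXkskksSs   [Q -> s X k]
sssXkskksSs => sssskskksSs   [X -> s]
sssskskksSs => sssskskksks   [S -> k]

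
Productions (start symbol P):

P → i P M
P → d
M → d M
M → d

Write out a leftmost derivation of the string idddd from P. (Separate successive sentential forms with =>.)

P => iPM => idM => iddM => idddM => idddd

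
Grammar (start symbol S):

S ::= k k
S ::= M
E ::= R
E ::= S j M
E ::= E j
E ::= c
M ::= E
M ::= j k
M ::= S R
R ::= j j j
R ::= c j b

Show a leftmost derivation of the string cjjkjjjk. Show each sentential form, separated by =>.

S=>M=>E=>SjM=>MjM=>EjM=>EjjM=>SjMjjM=>MjMjjM=>EjMjjM=>cjMjjM=>cjjkjjM=>cjjkjjjk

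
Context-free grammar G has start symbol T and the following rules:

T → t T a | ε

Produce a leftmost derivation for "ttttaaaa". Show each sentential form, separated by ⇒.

T ⇒ tTa ⇒ ttTaa ⇒ tttTaaa ⇒ ttttTaaaa ⇒ ttttaaaa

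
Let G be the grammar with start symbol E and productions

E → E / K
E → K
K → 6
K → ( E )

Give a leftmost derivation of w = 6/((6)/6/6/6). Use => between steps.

E => E/K   [E → E / K]
E/K => K/K   [E → K]
K/K => 6/K   [K → 6]
6/K => 6/(E)   [K → ( E )]
6/(E) => 6/(E/K)   [E → E / K]
6/(E/K) => 6/(E/K/K)   [E → E / K]
6/(E/K/K) => 6/(E/K/K/K)   [E → E / K]
6/(E/K/K/K) => 6/(K/K/K/K)   [E → K]
6/(K/K/K/K) => 6/((E)/K/K/K)   [K → ( E )]
6/((E)/K/K/K) => 6/((K)/K/K/K)   [E → K]
6/((K)/K/K/K) => 6/((6)/K/K/K)   [K → 6]
6/((6)/K/K/K) => 6/((6)/6/K/K)   [K → 6]
6/((6)/6/K/K) => 6/((6)/6/6/K)   [K → 6]
6/((6)/6/6/K) => 6/((6)/6/6/6)   [K → 6]

E=>E/K=>K/K=>6/K=>6/(E)=>6/(E/K)=>6/(E/K/K)=>6/(E/K/K/K)=>6/(K/K/K/K)=>6/((E)/K/K/K)=>6/((K)/K/K/K)=>6/((6)/K/K/K)=>6/((6)/6/K/K)=>6/((6)/6/6/K)=>6/((6)/6/6/6)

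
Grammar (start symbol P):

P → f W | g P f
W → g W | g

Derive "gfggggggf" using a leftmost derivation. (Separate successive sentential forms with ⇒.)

P ⇒ gPf ⇒ gfWf ⇒ gfgWf ⇒ gfggWf ⇒ gfgggWf ⇒ gfggggWf ⇒ gfgggggWf ⇒ gfggggggf

P ⇒ gPf   [P → g P f]
gPf ⇒ gfWf   [P → f W]
gfWf ⇒ gfgWf   [W → g W]
gfgWf ⇒ gfggWf   [W → g W]
gfggWf ⇒ gfgggWf   [W → g W]
gfgggWf ⇒ gfggggWf   [W → g W]
gfggggWf ⇒ gfgggggWf   [W → g W]
gfgggggWf ⇒ gfggggggf   [W → g]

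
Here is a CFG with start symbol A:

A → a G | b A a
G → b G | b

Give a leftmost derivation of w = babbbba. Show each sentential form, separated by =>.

A => bAa   [A → b A a]
bAa => baGa   [A → a G]
baGa => babGa   [G → b G]
babGa => babbGa   [G → b G]
babbGa => babbbGa   [G → b G]
babbbGa => babbbba   [G → b]

A => bAa => baGa => babGa => babbGa => babbbGa => babbbba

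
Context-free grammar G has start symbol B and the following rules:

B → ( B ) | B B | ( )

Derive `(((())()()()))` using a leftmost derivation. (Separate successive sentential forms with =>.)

B=>(B)=>((B))=>((BB))=>(((B)B))=>(((())B))=>(((())BB))=>(((())BBB))=>(((())()BB))=>(((())()()B))=>(((())()()()))

B => (B)   [B → ( B )]
(B) => ((B))   [B → ( B )]
((B)) => ((BB))   [B → B B]
((BB)) => (((B)B))   [B → ( B )]
(((B)B)) => (((())B))   [B → ( )]
(((())B)) => (((())BB))   [B → B B]
(((())BB)) => (((())BBB))   [B → B B]
(((())BBB)) => (((())()BB))   [B → ( )]
(((())()BB)) => (((())()()B))   [B → ( )]
(((())()()B)) => (((())()()()))   [B → ( )]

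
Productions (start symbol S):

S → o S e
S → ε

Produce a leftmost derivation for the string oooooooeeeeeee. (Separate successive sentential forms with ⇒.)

S ⇒ oSe   [S → o S e]
oSe ⇒ ooSee   [S → o S e]
ooSee ⇒ oooSeee   [S → o S e]
oooSeee ⇒ ooooSeeee   [S → o S e]
ooooSeeee ⇒ oooooSeeeee   [S → o S e]
oooooSeeeee ⇒ ooooooSeeeeee   [S → o S e]
ooooooSeeeeee ⇒ oooooooSeeeeeee   [S → o S e]
oooooooSeeeeeee ⇒ oooooooeeeeeee   [S → ε]

S ⇒ oSe ⇒ ooSee ⇒ oooSeee ⇒ ooooSeeee ⇒ oooooSeeeee ⇒ ooooooSeeeeee ⇒ oooooooSeeeeeee ⇒ oooooooeeeeeee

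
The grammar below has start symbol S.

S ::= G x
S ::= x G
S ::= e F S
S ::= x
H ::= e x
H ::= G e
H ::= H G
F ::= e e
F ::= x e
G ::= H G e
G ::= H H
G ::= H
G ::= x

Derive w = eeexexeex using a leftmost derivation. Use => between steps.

S => eFS   [S ::= e F S]
eFS => eeeS   [F ::= e e]
eeeS => eeexG   [S ::= x G]
eeexG => eeexHH   [G ::= H H]
eeexHH => eeexGeH   [H ::= G e]
eeexGeH => eeexHeH   [G ::= H]
eeexHeH => eeexexeH   [H ::= e x]
eeexexeH => eeexexeex   [H ::= e x]

S => eFS => eeeS => eeexG => eeexHH => eeexGeH => eeexHeH => eeexexeH => eeexexeex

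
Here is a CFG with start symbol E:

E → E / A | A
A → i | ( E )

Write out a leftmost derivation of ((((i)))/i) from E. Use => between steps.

E=>A=>(E)=>(E/A)=>(A/A)=>((E)/A)=>((A)/A)=>(((E))/A)=>(((A))/A)=>((((E)))/A)=>((((A)))/A)=>((((i)))/A)=>((((i)))/i)

E => A   [E → A]
A => (E)   [A → ( E )]
(E) => (E/A)   [E → E / A]
(E/A) => (A/A)   [E → A]
(A/A) => ((E)/A)   [A → ( E )]
((E)/A) => ((A)/A)   [E → A]
((A)/A) => (((E))/A)   [A → ( E )]
(((E))/A) => (((A))/A)   [E → A]
(((A))/A) => ((((E)))/A)   [A → ( E )]
((((E)))/A) => ((((A)))/A)   [E → A]
((((A)))/A) => ((((i)))/A)   [A → i]
((((i)))/A) => ((((i)))/i)   [A → i]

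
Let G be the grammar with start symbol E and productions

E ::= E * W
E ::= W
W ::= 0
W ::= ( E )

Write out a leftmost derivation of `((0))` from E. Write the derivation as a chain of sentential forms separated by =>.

E => W => (E) => (W) => ((E)) => ((W)) => ((0))

E => W   [E ::= W]
W => (E)   [W ::= ( E )]
(E) => (W)   [E ::= W]
(W) => ((E))   [W ::= ( E )]
((E)) => ((W))   [E ::= W]
((W)) => ((0))   [W ::= 0]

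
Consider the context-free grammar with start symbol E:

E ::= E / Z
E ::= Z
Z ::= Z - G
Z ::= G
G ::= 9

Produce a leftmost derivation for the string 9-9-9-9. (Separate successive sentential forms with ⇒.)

E⇒Z⇒Z-G⇒Z-G-G⇒Z-G-G-G⇒G-G-G-G⇒9-G-G-G⇒9-9-G-G⇒9-9-9-G⇒9-9-9-9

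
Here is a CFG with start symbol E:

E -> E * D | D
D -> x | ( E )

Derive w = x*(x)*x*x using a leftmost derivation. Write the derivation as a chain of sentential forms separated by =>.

E=>E*D=>E*D*D=>E*D*D*D=>D*D*D*D=>x*D*D*D=>x*(E)*D*D=>x*(D)*D*D=>x*(x)*D*D=>x*(x)*x*D=>x*(x)*x*x

E => E*D   [E -> E * D]
E*D => E*D*D   [E -> E * D]
E*D*D => E*D*D*D   [E -> E * D]
E*D*D*D => D*D*D*D   [E -> D]
D*D*D*D => x*D*D*D   [D -> x]
x*D*D*D => x*(E)*D*D   [D -> ( E )]
x*(E)*D*D => x*(D)*D*D   [E -> D]
x*(D)*D*D => x*(x)*D*D   [D -> x]
x*(x)*D*D => x*(x)*x*D   [D -> x]
x*(x)*x*D => x*(x)*x*x   [D -> x]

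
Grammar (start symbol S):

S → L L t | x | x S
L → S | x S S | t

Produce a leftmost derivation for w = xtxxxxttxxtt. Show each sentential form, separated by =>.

S => LLt   [S → L L t]
LLt => xSSLt   [L → x S S]
xSSLt => xLLtSLt   [S → L L t]
xLLtSLt => xtLtSLt   [L → t]
xtLtSLt => xtStSLt   [L → S]
xtStSLt => xtLLttSLt   [S → L L t]
xtLLttSLt => xtSLttSLt   [L → S]
xtSLttSLt => xtxLttSLt   [S → x]
xtxLttSLt => xtxxSSttSLt   [L → x S S]
xtxxSSttSLt => xtxxxSttSLt   [S → x]
xtxxxSttSLt => xtxxxxttSLt   [S → x]
xtxxxxttSLt => xtxxxxttxSLt   [S → x S]
xtxxxxttxSLt => xtxxxxttxxLt   [S → x]
xtxxxxttxxLt => xtxxxxttxxtt   [L → t]

S=>LLt=>xSSLt=>xLLtSLt=>xtLtSLt=>xtStSLt=>xtLLttSLt=>xtSLttSLt=>xtxLttSLt=>xtxxSSttSLt=>xtxxxSttSLt=>xtxxxxttSLt=>xtxxxxttxSLt=>xtxxxxttxxLt=>xtxxxxttxxtt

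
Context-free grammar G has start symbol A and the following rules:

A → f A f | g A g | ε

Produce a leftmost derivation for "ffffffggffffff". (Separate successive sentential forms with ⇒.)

A ⇒ fAf ⇒ ffAff ⇒ fffAfff ⇒ ffffAffff ⇒ fffffAfffff ⇒ ffffffAffffff ⇒ ffffffgAgffffff ⇒ ffffffggffffff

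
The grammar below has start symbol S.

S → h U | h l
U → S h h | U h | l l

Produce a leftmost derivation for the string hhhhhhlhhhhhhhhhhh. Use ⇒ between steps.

S⇒hU⇒hShh⇒hhUhh⇒hhShhhh⇒hhhUhhhh⇒hhhShhhhhh⇒hhhhUhhhhhh⇒hhhhUhhhhhhh⇒hhhhShhhhhhhhh⇒hhhhhUhhhhhhhhh⇒hhhhhShhhhhhhhhhh⇒hhhhhhlhhhhhhhhhhh

S ⇒ hU   [S → h U]
hU ⇒ hShh   [U → S h h]
hShh ⇒ hhUhh   [S → h U]
hhUhh ⇒ hhShhhh   [U → S h h]
hhShhhh ⇒ hhhUhhhh   [S → h U]
hhhUhhhh ⇒ hhhShhhhhh   [U → S h h]
hhhShhhhhh ⇒ hhhhUhhhhhh   [S → h U]
hhhhUhhhhhh ⇒ hhhhUhhhhhhh   [U → U h]
hhhhUhhhhhhh ⇒ hhhhShhhhhhhhh   [U → S h h]
hhhhShhhhhhhhh ⇒ hhhhhUhhhhhhhhh   [S → h U]
hhhhhUhhhhhhhhh ⇒ hhhhhShhhhhhhhhhh   [U → S h h]
hhhhhShhhhhhhhhhh ⇒ hhhhhhlhhhhhhhhhhh   [S → h l]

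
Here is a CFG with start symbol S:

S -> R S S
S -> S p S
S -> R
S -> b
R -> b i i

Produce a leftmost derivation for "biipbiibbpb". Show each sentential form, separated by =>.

S => SpS   [S -> S p S]
SpS => RpS   [S -> R]
RpS => biipS   [R -> b i i]
biipS => biipSpS   [S -> S p S]
biipSpS => biipRSSpS   [S -> R S S]
biipRSSpS => biipbiiSSpS   [R -> b i i]
biipbiiSSpS => biipbiibSpS   [S -> b]
biipbiibSpS => biipbiibbpS   [S -> b]
biipbiibbpS => biipbiibbpb   [S -> b]

S=>SpS=>RpS=>biipS=>biipSpS=>biipRSSpS=>biipbiiSSpS=>biipbiibSpS=>biipbiibbpS=>biipbiibbpb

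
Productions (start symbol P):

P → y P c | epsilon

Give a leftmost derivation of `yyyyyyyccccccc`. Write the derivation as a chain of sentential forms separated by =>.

P => yPc   [P → y P c]
yPc => yyPcc   [P → y P c]
yyPcc => yyyPccc   [P → y P c]
yyyPccc => yyyyPcccc   [P → y P c]
yyyyPcccc => yyyyyPccccc   [P → y P c]
yyyyyPccccc => yyyyyyPcccccc   [P → y P c]
yyyyyyPcccccc => yyyyyyyPccccccc   [P → y P c]
yyyyyyyPccccccc => yyyyyyyccccccc   [P → epsilon]

P => yPc => yyPcc => yyyPccc => yyyyPcccc => yyyyyPccccc => yyyyyyPcccccc => yyyyyyyPccccccc => yyyyyyyccccccc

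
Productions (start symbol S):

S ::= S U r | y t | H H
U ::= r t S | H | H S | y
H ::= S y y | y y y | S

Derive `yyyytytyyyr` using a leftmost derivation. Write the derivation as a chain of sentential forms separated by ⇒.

S ⇒ SUr ⇒ HHUr ⇒ yyyHUr ⇒ yyySyyUr ⇒ yyyHHyyUr ⇒ yyySHyyUr ⇒ yyyytHyyUr ⇒ yyyytSyyUr ⇒ yyyytytyyUr ⇒ yyyytytyyyr

S ⇒ SUr   [S ::= S U r]
SUr ⇒ HHUr   [S ::= H H]
HHUr ⇒ yyyHUr   [H ::= y y y]
yyyHUr ⇒ yyySyyUr   [H ::= S y y]
yyySyyUr ⇒ yyyHHyyUr   [S ::= H H]
yyyHHyyUr ⇒ yyySHyyUr   [H ::= S]
yyySHyyUr ⇒ yyyytHyyUr   [S ::= y t]
yyyytHyyUr ⇒ yyyytSyyUr   [H ::= S]
yyyytSyyUr ⇒ yyyytytyyUr   [S ::= y t]
yyyytytyyUr ⇒ yyyytytyyyr   [U ::= y]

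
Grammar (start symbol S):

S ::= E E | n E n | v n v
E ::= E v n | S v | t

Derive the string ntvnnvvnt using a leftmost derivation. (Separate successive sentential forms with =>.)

S => EE => EvnE => SvvnE => nEnvvnE => nEvnnvvnE => ntvnnvvnE => ntvnnvvnt

S => EE   [S ::= E E]
EE => EvnE   [E ::= E v n]
EvnE => SvvnE   [E ::= S v]
SvvnE => nEnvvnE   [S ::= n E n]
nEnvvnE => nEvnnvvnE   [E ::= E v n]
nEvnnvvnE => ntvnnvvnE   [E ::= t]
ntvnnvvnE => ntvnnvvnt   [E ::= t]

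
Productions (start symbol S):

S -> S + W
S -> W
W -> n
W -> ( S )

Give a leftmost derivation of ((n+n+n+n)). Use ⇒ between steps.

S ⇒ W ⇒ (S) ⇒ (W) ⇒ ((S)) ⇒ ((S+W)) ⇒ ((S+W+W)) ⇒ ((S+W+W+W)) ⇒ ((W+W+W+W)) ⇒ ((n+W+W+W)) ⇒ ((n+n+W+W)) ⇒ ((n+n+n+W)) ⇒ ((n+n+n+n))

S ⇒ W   [S -> W]
W ⇒ (S)   [W -> ( S )]
(S) ⇒ (W)   [S -> W]
(W) ⇒ ((S))   [W -> ( S )]
((S)) ⇒ ((S+W))   [S -> S + W]
((S+W)) ⇒ ((S+W+W))   [S -> S + W]
((S+W+W)) ⇒ ((S+W+W+W))   [S -> S + W]
((S+W+W+W)) ⇒ ((W+W+W+W))   [S -> W]
((W+W+W+W)) ⇒ ((n+W+W+W))   [W -> n]
((n+W+W+W)) ⇒ ((n+n+W+W))   [W -> n]
((n+n+W+W)) ⇒ ((n+n+n+W))   [W -> n]
((n+n+n+W)) ⇒ ((n+n+n+n))   [W -> n]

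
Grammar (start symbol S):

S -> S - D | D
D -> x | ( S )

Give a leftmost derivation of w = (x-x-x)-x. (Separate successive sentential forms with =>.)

S=>S-D=>D-D=>(S)-D=>(S-D)-D=>(S-D-D)-D=>(D-D-D)-D=>(x-D-D)-D=>(x-x-D)-D=>(x-x-x)-D=>(x-x-x)-x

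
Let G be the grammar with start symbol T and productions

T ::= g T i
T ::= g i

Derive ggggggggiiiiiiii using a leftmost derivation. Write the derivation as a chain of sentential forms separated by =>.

T=>gTi=>ggTii=>gggTiii=>ggggTiiii=>gggggTiiiii=>ggggggTiiiiii=>gggggggTiiiiiii=>ggggggggiiiiiiii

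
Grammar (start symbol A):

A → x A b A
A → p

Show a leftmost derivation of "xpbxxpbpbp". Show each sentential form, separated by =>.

A=>xAbA=>xpbA=>xpbxAbA=>xpbxxAbAbA=>xpbxxpbAbA=>xpbxxpbpbA=>xpbxxpbpbp

A => xAbA   [A → x A b A]
xAbA => xpbA   [A → p]
xpbA => xpbxAbA   [A → x A b A]
xpbxAbA => xpbxxAbAbA   [A → x A b A]
xpbxxAbAbA => xpbxxpbAbA   [A → p]
xpbxxpbAbA => xpbxxpbpbA   [A → p]
xpbxxpbpbA => xpbxxpbpbp   [A → p]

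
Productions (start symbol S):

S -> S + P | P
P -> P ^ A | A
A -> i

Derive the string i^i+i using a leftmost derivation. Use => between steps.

S => S+P => P+P => P^A+P => A^A+P => i^A+P => i^i+P => i^i+A => i^i+i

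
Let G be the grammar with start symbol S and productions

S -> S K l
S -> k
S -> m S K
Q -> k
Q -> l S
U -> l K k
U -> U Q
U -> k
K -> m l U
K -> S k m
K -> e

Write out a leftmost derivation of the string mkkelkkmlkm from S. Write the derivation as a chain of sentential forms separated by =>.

S => mSK => mkK => mkSkm => mkSKlkm => mkSKlKlkm => mkkKlKlkm => mkkelKlkm => mkkelSkmlkm => mkkelkkmlkm

S => mSK   [S -> m S K]
mSK => mkK   [S -> k]
mkK => mkSkm   [K -> S k m]
mkSkm => mkSKlkm   [S -> S K l]
mkSKlkm => mkSKlKlkm   [S -> S K l]
mkSKlKlkm => mkkKlKlkm   [S -> k]
mkkKlKlkm => mkkelKlkm   [K -> e]
mkkelKlkm => mkkelSkmlkm   [K -> S k m]
mkkelSkmlkm => mkkelkkmlkm   [S -> k]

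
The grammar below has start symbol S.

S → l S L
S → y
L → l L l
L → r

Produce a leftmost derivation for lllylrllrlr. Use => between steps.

S=>lSL=>llSLL=>lllSLLL=>lllyLLL=>lllylLlLL=>lllylrlLL=>lllylrllLlL=>lllylrllrlL=>lllylrllrlr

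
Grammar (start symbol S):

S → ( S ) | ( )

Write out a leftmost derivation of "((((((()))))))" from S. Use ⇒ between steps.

S ⇒ (S) ⇒ ((S)) ⇒ (((S))) ⇒ ((((S)))) ⇒ (((((S))))) ⇒ ((((((S)))))) ⇒ ((((((()))))))

S ⇒ (S)   [S → ( S )]
(S) ⇒ ((S))   [S → ( S )]
((S)) ⇒ (((S)))   [S → ( S )]
(((S))) ⇒ ((((S))))   [S → ( S )]
((((S)))) ⇒ (((((S)))))   [S → ( S )]
(((((S))))) ⇒ ((((((S))))))   [S → ( S )]
((((((S)))))) ⇒ ((((((()))))))   [S → ( )]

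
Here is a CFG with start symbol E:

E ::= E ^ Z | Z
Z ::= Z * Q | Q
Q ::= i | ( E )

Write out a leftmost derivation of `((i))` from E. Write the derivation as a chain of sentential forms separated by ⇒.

E ⇒ Z   [E ::= Z]
Z ⇒ Q   [Z ::= Q]
Q ⇒ (E)   [Q ::= ( E )]
(E) ⇒ (Z)   [E ::= Z]
(Z) ⇒ (Q)   [Z ::= Q]
(Q) ⇒ ((E))   [Q ::= ( E )]
((E)) ⇒ ((Z))   [E ::= Z]
((Z)) ⇒ ((Q))   [Z ::= Q]
((Q)) ⇒ ((i))   [Q ::= i]

E ⇒ Z ⇒ Q ⇒ (E) ⇒ (Z) ⇒ (Q) ⇒ ((E)) ⇒ ((Z)) ⇒ ((Q)) ⇒ ((i))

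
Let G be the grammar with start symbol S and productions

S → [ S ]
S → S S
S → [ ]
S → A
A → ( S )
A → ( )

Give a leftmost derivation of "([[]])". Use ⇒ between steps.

S ⇒ A   [S → A]
A ⇒ (S)   [A → ( S )]
(S) ⇒ ([S])   [S → [ S ]]
([S]) ⇒ ([[]])   [S → [ ]]

S⇒A⇒(S)⇒([S])⇒([[]])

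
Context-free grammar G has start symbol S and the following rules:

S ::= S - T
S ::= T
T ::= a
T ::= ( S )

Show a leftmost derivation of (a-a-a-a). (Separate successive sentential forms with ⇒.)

S⇒T⇒(S)⇒(S-T)⇒(S-T-T)⇒(S-T-T-T)⇒(T-T-T-T)⇒(a-T-T-T)⇒(a-a-T-T)⇒(a-a-a-T)⇒(a-a-a-a)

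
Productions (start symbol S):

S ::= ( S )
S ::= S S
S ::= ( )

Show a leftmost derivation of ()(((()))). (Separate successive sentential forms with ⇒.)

S ⇒ SS ⇒ ()S ⇒ ()(S) ⇒ ()((S)) ⇒ ()(((S))) ⇒ ()(((())))

S ⇒ SS   [S ::= S S]
SS ⇒ ()S   [S ::= ( )]
()S ⇒ ()(S)   [S ::= ( S )]
()(S) ⇒ ()((S))   [S ::= ( S )]
()((S)) ⇒ ()(((S)))   [S ::= ( S )]
()(((S))) ⇒ ()(((())))   [S ::= ( )]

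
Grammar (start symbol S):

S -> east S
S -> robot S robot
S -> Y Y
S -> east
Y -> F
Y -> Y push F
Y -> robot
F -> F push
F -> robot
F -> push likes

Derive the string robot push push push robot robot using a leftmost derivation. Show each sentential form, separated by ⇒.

S ⇒ Y Y ⇒ Y push F Y ⇒ F push F Y ⇒ F push push F Y ⇒ F push push push F Y ⇒ robot push push push F Y ⇒ robot push push push robot Y ⇒ robot push push push robot robot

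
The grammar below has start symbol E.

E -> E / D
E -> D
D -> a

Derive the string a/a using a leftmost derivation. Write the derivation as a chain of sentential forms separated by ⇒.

E ⇒ E/D ⇒ D/D ⇒ a/D ⇒ a/a

E ⇒ E/D   [E -> E / D]
E/D ⇒ D/D   [E -> D]
D/D ⇒ a/D   [D -> a]
a/D ⇒ a/a   [D -> a]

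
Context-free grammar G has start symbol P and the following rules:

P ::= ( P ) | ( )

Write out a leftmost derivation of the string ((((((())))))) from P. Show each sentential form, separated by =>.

P => (P) => ((P)) => (((P))) => ((((P)))) => (((((P))))) => ((((((P)))))) => ((((((()))))))

P => (P)   [P ::= ( P )]
(P) => ((P))   [P ::= ( P )]
((P)) => (((P)))   [P ::= ( P )]
(((P))) => ((((P))))   [P ::= ( P )]
((((P)))) => (((((P)))))   [P ::= ( P )]
(((((P))))) => ((((((P))))))   [P ::= ( P )]
((((((P)))))) => ((((((()))))))   [P ::= ( )]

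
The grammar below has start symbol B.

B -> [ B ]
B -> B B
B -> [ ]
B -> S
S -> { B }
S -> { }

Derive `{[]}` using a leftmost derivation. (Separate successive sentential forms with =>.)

B => S => {B} => {[]}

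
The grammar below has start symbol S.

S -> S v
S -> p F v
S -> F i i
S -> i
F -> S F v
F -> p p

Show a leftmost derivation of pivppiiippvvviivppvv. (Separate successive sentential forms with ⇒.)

S ⇒ pFv   [S -> p F v]
pFv ⇒ pSFvv   [F -> S F v]
pSFvv ⇒ pSvFvv   [S -> S v]
pSvFvv ⇒ pFiivFvv   [S -> F i i]
pFiivFvv ⇒ pSFviivFvv   [F -> S F v]
pSFviivFvv ⇒ pSvFviivFvv   [S -> S v]
pSvFviivFvv ⇒ pivFviivFvv   [S -> i]
pivFviivFvv ⇒ pivSFvviivFvv   [F -> S F v]
pivSFvviivFvv ⇒ pivFiiFvviivFvv   [S -> F i i]
pivFiiFvviivFvv ⇒ pivppiiFvviivFvv   [F -> p p]
pivppiiFvviivFvv ⇒ pivppiiSFvvviivFvv   [F -> S F v]
pivppiiSFvvviivFvv ⇒ pivppiiiFvvviivFvv   [S -> i]
pivppiiiFvvviivFvv ⇒ pivppiiippvvviivFvv   [F -> p p]
pivppiiippvvviivFvv ⇒ pivppiiippvvviivppvv   [F -> p p]

S ⇒ pFv ⇒ pSFvv ⇒ pSvFvv ⇒ pFiivFvv ⇒ pSFviivFvv ⇒ pSvFviivFvv ⇒ pivFviivFvv ⇒ pivSFvviivFvv ⇒ pivFiiFvviivFvv ⇒ pivppiiFvviivFvv ⇒ pivppiiSFvvviivFvv ⇒ pivppiiiFvvviivFvv ⇒ pivppiiippvvviivFvv ⇒ pivppiiippvvviivppvv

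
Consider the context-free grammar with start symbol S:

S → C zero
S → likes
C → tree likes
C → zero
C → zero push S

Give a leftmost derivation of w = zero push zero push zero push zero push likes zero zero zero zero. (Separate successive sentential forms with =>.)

S => C zero => zero push S zero => zero push C zero zero => zero push zero push S zero zero => zero push zero push C zero zero zero => zero push zero push zero push S zero zero zero => zero push zero push zero push C zero zero zero zero => zero push zero push zero push zero push S zero zero zero zero => zero push zero push zero push zero push likes zero zero zero zero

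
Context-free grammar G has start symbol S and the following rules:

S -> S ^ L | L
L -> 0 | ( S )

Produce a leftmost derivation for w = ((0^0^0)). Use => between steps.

S => L   [S -> L]
L => (S)   [L -> ( S )]
(S) => (L)   [S -> L]
(L) => ((S))   [L -> ( S )]
((S)) => ((S^L))   [S -> S ^ L]
((S^L)) => ((S^L^L))   [S -> S ^ L]
((S^L^L)) => ((L^L^L))   [S -> L]
((L^L^L)) => ((0^L^L))   [L -> 0]
((0^L^L)) => ((0^0^L))   [L -> 0]
((0^0^L)) => ((0^0^0))   [L -> 0]

S => L => (S) => (L) => ((S)) => ((S^L)) => ((S^L^L)) => ((L^L^L)) => ((0^L^L)) => ((0^0^L)) => ((0^0^0))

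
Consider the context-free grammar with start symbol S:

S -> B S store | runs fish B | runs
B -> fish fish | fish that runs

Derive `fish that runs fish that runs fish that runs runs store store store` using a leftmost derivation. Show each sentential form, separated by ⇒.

S ⇒ B S store   [S -> B S store]
B S store ⇒ fish that runs S store   [B -> fish that runs]
fish that runs S store ⇒ fish that runs B S store store   [S -> B S store]
fish that runs B S store store ⇒ fish that runs fish that runs S store store   [B -> fish that runs]
fish that runs fish that runs S store store ⇒ fish that runs fish that runs B S store store store   [S -> B S store]
fish that runs fish that runs B S store store store ⇒ fish that runs fish that runs fish that runs S store store store   [B -> fish that runs]
fish that runs fish that runs fish that runs S store store store ⇒ fish that runs fish that runs fish that runs runs store store store   [S -> runs]

S ⇒ B S store ⇒ fish that runs S store ⇒ fish that runs B S store store ⇒ fish that runs fish that runs S store store ⇒ fish that runs fish that runs B S store store store ⇒ fish that runs fish that runs fish that runs S store store store ⇒ fish that runs fish that runs fish that runs runs store store store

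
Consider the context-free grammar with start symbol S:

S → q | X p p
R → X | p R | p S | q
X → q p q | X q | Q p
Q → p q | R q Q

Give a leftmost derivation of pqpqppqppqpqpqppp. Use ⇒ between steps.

S ⇒ Xpp ⇒ Qppp ⇒ RqQppp ⇒ pSqQppp ⇒ pXppqQppp ⇒ pqpqppqQppp ⇒ pqpqppqRqQppp ⇒ pqpqppqpRqQppp ⇒ pqpqppqpXqQppp ⇒ pqpqppqpQpqQppp ⇒ pqpqppqppqpqQppp ⇒ pqpqppqppqpqpqppp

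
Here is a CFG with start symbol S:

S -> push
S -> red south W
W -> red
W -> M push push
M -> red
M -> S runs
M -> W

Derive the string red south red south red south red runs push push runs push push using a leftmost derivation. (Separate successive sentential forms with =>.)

S => red south W => red south M push push => red south S runs push push => red south red south W runs push push => red south red south M push push runs push push => red south red south S runs push push runs push push => red south red south red south W runs push push runs push push => red south red south red south red runs push push runs push push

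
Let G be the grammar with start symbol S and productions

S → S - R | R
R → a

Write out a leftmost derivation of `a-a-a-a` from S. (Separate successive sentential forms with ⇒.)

S ⇒ S-R ⇒ S-R-R ⇒ S-R-R-R ⇒ R-R-R-R ⇒ a-R-R-R ⇒ a-a-R-R ⇒ a-a-a-R ⇒ a-a-a-a

S ⇒ S-R   [S → S - R]
S-R ⇒ S-R-R   [S → S - R]
S-R-R ⇒ S-R-R-R   [S → S - R]
S-R-R-R ⇒ R-R-R-R   [S → R]
R-R-R-R ⇒ a-R-R-R   [R → a]
a-R-R-R ⇒ a-a-R-R   [R → a]
a-a-R-R ⇒ a-a-a-R   [R → a]
a-a-a-R ⇒ a-a-a-a   [R → a]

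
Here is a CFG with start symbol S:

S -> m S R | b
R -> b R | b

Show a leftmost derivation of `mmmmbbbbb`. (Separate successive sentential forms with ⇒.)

S ⇒ mSR ⇒ mmSRR ⇒ mmmSRRR ⇒ mmmmSRRRR ⇒ mmmmbRRRR ⇒ mmmmbbRRR ⇒ mmmmbbbRR ⇒ mmmmbbbbR ⇒ mmmmbbbbb

S ⇒ mSR   [S -> m S R]
mSR ⇒ mmSRR   [S -> m S R]
mmSRR ⇒ mmmSRRR   [S -> m S R]
mmmSRRR ⇒ mmmmSRRRR   [S -> m S R]
mmmmSRRRR ⇒ mmmmbRRRR   [S -> b]
mmmmbRRRR ⇒ mmmmbbRRR   [R -> b]
mmmmbbRRR ⇒ mmmmbbbRR   [R -> b]
mmmmbbbRR ⇒ mmmmbbbbR   [R -> b]
mmmmbbbbR ⇒ mmmmbbbbb   [R -> b]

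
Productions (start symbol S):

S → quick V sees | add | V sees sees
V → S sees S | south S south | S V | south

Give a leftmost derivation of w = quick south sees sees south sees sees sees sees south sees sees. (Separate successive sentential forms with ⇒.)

S ⇒ V sees sees ⇒ S V sees sees ⇒ V sees sees V sees sees ⇒ S sees S sees sees V sees sees ⇒ quick V sees sees S sees sees V sees sees ⇒ quick south sees sees S sees sees V sees sees ⇒ quick south sees sees V sees sees sees sees V sees sees ⇒ quick south sees sees south sees sees sees sees V sees sees ⇒ quick south sees sees south sees sees sees sees south sees sees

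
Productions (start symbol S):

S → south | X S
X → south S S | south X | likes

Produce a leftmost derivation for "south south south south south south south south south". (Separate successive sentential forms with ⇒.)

S ⇒ X S ⇒ south X S ⇒ south south S S S ⇒ south south X S S S ⇒ south south south X S S S ⇒ south south south south S S S S S ⇒ south south south south south S S S S ⇒ south south south south south south S S S ⇒ south south south south south south south S S ⇒ south south south south south south south south S ⇒ south south south south south south south south south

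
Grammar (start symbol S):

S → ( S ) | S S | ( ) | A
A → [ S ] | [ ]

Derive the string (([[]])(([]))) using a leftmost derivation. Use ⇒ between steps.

S ⇒ (S)   [S → ( S )]
(S) ⇒ (SS)   [S → S S]
(SS) ⇒ ((S)S)   [S → ( S )]
((S)S) ⇒ ((A)S)   [S → A]
((A)S) ⇒ (([S])S)   [A → [ S ]]
(([S])S) ⇒ (([A])S)   [S → A]
(([A])S) ⇒ (([[]])S)   [A → [ ]]
(([[]])S) ⇒ (([[]])(S))   [S → ( S )]
(([[]])(S)) ⇒ (([[]])((S)))   [S → ( S )]
(([[]])((S))) ⇒ (([[]])((A)))   [S → A]
(([[]])((A))) ⇒ (([[]])(([])))   [A → [ ]]

S ⇒ (S) ⇒ (SS) ⇒ ((S)S) ⇒ ((A)S) ⇒ (([S])S) ⇒ (([A])S) ⇒ (([[]])S) ⇒ (([[]])(S)) ⇒ (([[]])((S))) ⇒ (([[]])((A))) ⇒ (([[]])(([])))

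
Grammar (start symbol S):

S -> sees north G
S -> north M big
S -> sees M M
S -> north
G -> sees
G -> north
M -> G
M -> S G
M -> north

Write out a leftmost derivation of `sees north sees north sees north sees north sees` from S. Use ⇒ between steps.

S ⇒ sees M M   [S -> sees M M]
sees M M ⇒ sees north M   [M -> north]
sees north M ⇒ sees north S G   [M -> S G]
sees north S G ⇒ sees north sees M M G   [S -> sees M M]
sees north sees M M G ⇒ sees north sees north M G   [M -> north]
sees north sees north M G ⇒ sees north sees north S G G   [M -> S G]
sees north sees north S G G ⇒ sees north sees north sees north G G G   [S -> sees north G]
sees north sees north sees north G G G ⇒ sees north sees north sees north sees G G   [G -> sees]
sees north sees north sees north sees G G ⇒ sees north sees north sees north sees north G   [G -> north]
sees north sees north sees north sees north G ⇒ sees north sees north sees north sees north sees   [G -> sees]

S ⇒ sees M M ⇒ sees north M ⇒ sees north S G ⇒ sees north sees M M G ⇒ sees north sees north M G ⇒ sees north sees north S G G ⇒ sees north sees north sees north G G G ⇒ sees north sees north sees north sees G G ⇒ sees north sees north sees north sees north G ⇒ sees north sees north sees north sees north sees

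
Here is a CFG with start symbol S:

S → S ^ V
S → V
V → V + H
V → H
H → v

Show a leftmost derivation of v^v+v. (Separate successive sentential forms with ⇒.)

S ⇒ S^V   [S → S ^ V]
S^V ⇒ V^V   [S → V]
V^V ⇒ H^V   [V → H]
H^V ⇒ v^V   [H → v]
v^V ⇒ v^V+H   [V → V + H]
v^V+H ⇒ v^H+H   [V → H]
v^H+H ⇒ v^v+H   [H → v]
v^v+H ⇒ v^v+v   [H → v]

S ⇒ S^V ⇒ V^V ⇒ H^V ⇒ v^V ⇒ v^V+H ⇒ v^H+H ⇒ v^v+H ⇒ v^v+v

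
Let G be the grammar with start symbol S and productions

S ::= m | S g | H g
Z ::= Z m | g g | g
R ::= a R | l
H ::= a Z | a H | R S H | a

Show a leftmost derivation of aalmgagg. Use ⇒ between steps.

S ⇒ Sg   [S ::= S g]
Sg ⇒ Hgg   [S ::= H g]
Hgg ⇒ RSHgg   [H ::= R S H]
RSHgg ⇒ aRSHgg   [R ::= a R]
aRSHgg ⇒ aaRSHgg   [R ::= a R]
aaRSHgg ⇒ aalSHgg   [R ::= l]
aalSHgg ⇒ aalSgHgg   [S ::= S g]
aalSgHgg ⇒ aalmgHgg   [S ::= m]
aalmgHgg ⇒ aalmgagg   [H ::= a]

S⇒Sg⇒Hgg⇒RSHgg⇒aRSHgg⇒aaRSHgg⇒aalSHgg⇒aalSgHgg⇒aalmgHgg⇒aalmgagg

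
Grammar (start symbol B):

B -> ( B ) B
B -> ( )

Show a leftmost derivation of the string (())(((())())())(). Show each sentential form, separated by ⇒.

B ⇒ (B)B ⇒ (())B ⇒ (())(B)B ⇒ (())((B)B)B ⇒ (())(((B)B)B)B ⇒ (())(((())B)B)B ⇒ (())(((())())B)B ⇒ (())(((())())())B ⇒ (())(((())())())()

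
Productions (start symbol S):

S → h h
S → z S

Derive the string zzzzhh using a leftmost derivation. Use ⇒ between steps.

S ⇒ zS   [S → z S]
zS ⇒ zzS   [S → z S]
zzS ⇒ zzzS   [S → z S]
zzzS ⇒ zzzzS   [S → z S]
zzzzS ⇒ zzzzhh   [S → h h]

S⇒zS⇒zzS⇒zzzS⇒zzzzS⇒zzzzhh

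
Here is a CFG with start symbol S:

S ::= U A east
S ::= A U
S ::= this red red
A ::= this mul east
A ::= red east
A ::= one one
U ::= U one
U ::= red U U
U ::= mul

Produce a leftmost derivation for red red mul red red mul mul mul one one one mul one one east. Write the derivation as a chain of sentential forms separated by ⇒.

S ⇒ U A east ⇒ red U U A east ⇒ red U one U A east ⇒ red U one one U A east ⇒ red U one one one U A east ⇒ red red U U one one one U A east ⇒ red red mul U one one one U A east ⇒ red red mul red U U one one one U A east ⇒ red red mul red red U U U one one one U A east ⇒ red red mul red red mul U U one one one U A east ⇒ red red mul red red mul mul U one one one U A east ⇒ red red mul red red mul mul mul one one one U A east ⇒ red red mul red red mul mul mul one one one mul A east ⇒ red red mul red red mul mul mul one one one mul one one east

S ⇒ U A east   [S ::= U A east]
U A east ⇒ red U U A east   [U ::= red U U]
red U U A east ⇒ red U one U A east   [U ::= U one]
red U one U A east ⇒ red U one one U A east   [U ::= U one]
red U one one U A east ⇒ red U one one one U A east   [U ::= U one]
red U one one one U A east ⇒ red red U U one one one U A east   [U ::= red U U]
red red U U one one one U A east ⇒ red red mul U one one one U A east   [U ::= mul]
red red mul U one one one U A east ⇒ red red mul red U U one one one U A east   [U ::= red U U]
red red mul red U U one one one U A east ⇒ red red mul red red U U U one one one U A east   [U ::= red U U]
red red mul red red U U U one one one U A east ⇒ red red mul red red mul U U one one one U A east   [U ::= mul]
red red mul red red mul U U one one one U A east ⇒ red red mul red red mul mul U one one one U A east   [U ::= mul]
red red mul red red mul mul U one one one U A east ⇒ red red mul red red mul mul mul one one one U A east   [U ::= mul]
red red mul red red mul mul mul one one one U A east ⇒ red red mul red red mul mul mul one one one mul A east   [U ::= mul]
red red mul red red mul mul mul one one one mul A east ⇒ red red mul red red mul mul mul one one one mul one one east   [A ::= one one]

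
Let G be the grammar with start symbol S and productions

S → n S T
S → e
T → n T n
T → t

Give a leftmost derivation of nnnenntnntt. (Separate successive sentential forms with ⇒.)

S ⇒ nST   [S → n S T]
nST ⇒ nnSTT   [S → n S T]
nnSTT ⇒ nnnSTTT   [S → n S T]
nnnSTTT ⇒ nnneTTT   [S → e]
nnneTTT ⇒ nnnenTnTT   [T → n T n]
nnnenTnTT ⇒ nnnennTnnTT   [T → n T n]
nnnennTnnTT ⇒ nnnenntnnTT   [T → t]
nnnenntnnTT ⇒ nnnenntnntT   [T → t]
nnnenntnntT ⇒ nnnenntnntt   [T → t]

S ⇒ nST ⇒ nnSTT ⇒ nnnSTTT ⇒ nnneTTT ⇒ nnnenTnTT ⇒ nnnennTnnTT ⇒ nnnenntnnTT ⇒ nnnenntnntT ⇒ nnnenntnntt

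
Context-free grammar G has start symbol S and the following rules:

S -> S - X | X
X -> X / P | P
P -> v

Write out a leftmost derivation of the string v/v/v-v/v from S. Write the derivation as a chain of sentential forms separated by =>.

S => S-X   [S -> S - X]
S-X => X-X   [S -> X]
X-X => X/P-X   [X -> X / P]
X/P-X => X/P/P-X   [X -> X / P]
X/P/P-X => P/P/P-X   [X -> P]
P/P/P-X => v/P/P-X   [P -> v]
v/P/P-X => v/v/P-X   [P -> v]
v/v/P-X => v/v/v-X   [P -> v]
v/v/v-X => v/v/v-X/P   [X -> X / P]
v/v/v-X/P => v/v/v-P/P   [X -> P]
v/v/v-P/P => v/v/v-v/P   [P -> v]
v/v/v-v/P => v/v/v-v/v   [P -> v]

S => S-X => X-X => X/P-X => X/P/P-X => P/P/P-X => v/P/P-X => v/v/P-X => v/v/v-X => v/v/v-X/P => v/v/v-P/P => v/v/v-v/P => v/v/v-v/v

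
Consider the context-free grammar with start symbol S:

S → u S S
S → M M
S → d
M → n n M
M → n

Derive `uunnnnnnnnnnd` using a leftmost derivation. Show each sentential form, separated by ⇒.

S ⇒ uSS   [S → u S S]
uSS ⇒ uuSSS   [S → u S S]
uuSSS ⇒ uuMMSS   [S → M M]
uuMMSS ⇒ uunnMMSS   [M → n n M]
uunnMMSS ⇒ uunnnMSS   [M → n]
uunnnMSS ⇒ uunnnnnMSS   [M → n n M]
uunnnnnMSS ⇒ uunnnnnnnMSS   [M → n n M]
uunnnnnnnMSS ⇒ uunnnnnnnnSS   [M → n]
uunnnnnnnnSS ⇒ uunnnnnnnnMMS   [S → M M]
uunnnnnnnnMMS ⇒ uunnnnnnnnnMS   [M → n]
uunnnnnnnnnMS ⇒ uunnnnnnnnnnS   [M → n]
uunnnnnnnnnnS ⇒ uunnnnnnnnnnd   [S → d]

S ⇒ uSS ⇒ uuSSS ⇒ uuMMSS ⇒ uunnMMSS ⇒ uunnnMSS ⇒ uunnnnnMSS ⇒ uunnnnnnnMSS ⇒ uunnnnnnnnSS ⇒ uunnnnnnnnMMS ⇒ uunnnnnnnnnMS ⇒ uunnnnnnnnnnS ⇒ uunnnnnnnnnnd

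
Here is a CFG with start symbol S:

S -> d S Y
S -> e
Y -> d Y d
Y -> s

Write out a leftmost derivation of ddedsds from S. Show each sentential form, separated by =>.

S => dSY => ddSYY => ddeYY => ddedYdY => ddedsdY => ddedsds

S => dSY   [S -> d S Y]
dSY => ddSYY   [S -> d S Y]
ddSYY => ddeYY   [S -> e]
ddeYY => ddedYdY   [Y -> d Y d]
ddedYdY => ddedsdY   [Y -> s]
ddedsdY => ddedsds   [Y -> s]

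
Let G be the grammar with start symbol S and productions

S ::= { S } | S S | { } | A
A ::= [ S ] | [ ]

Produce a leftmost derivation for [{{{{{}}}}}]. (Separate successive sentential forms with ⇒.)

S ⇒ A   [S ::= A]
A ⇒ [S]   [A ::= [ S ]]
[S] ⇒ [{S}]   [S ::= { S }]
[{S}] ⇒ [{{S}}]   [S ::= { S }]
[{{S}}] ⇒ [{{{S}}}]   [S ::= { S }]
[{{{S}}}] ⇒ [{{{{S}}}}]   [S ::= { S }]
[{{{{S}}}}] ⇒ [{{{{{}}}}}]   [S ::= { }]

S ⇒ A ⇒ [S] ⇒ [{S}] ⇒ [{{S}}] ⇒ [{{{S}}}] ⇒ [{{{{S}}}}] ⇒ [{{{{{}}}}}]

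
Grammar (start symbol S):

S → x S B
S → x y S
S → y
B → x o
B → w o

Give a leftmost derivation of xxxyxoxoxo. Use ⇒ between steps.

S⇒xSB⇒xxSBB⇒xxxSBBB⇒xxxyBBB⇒xxxyxoBB⇒xxxyxoxoB⇒xxxyxoxoxo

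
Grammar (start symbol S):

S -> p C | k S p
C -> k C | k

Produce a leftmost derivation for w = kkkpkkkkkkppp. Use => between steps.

S => kSp   [S -> k S p]
kSp => kkSpp   [S -> k S p]
kkSpp => kkkSppp   [S -> k S p]
kkkSppp => kkkpCppp   [S -> p C]
kkkpCppp => kkkpkCppp   [C -> k C]
kkkpkCppp => kkkpkkCppp   [C -> k C]
kkkpkkCppp => kkkpkkkCppp   [C -> k C]
kkkpkkkCppp => kkkpkkkkCppp   [C -> k C]
kkkpkkkkCppp => kkkpkkkkkCppp   [C -> k C]
kkkpkkkkkCppp => kkkpkkkkkkppp   [C -> k]

S => kSp => kkSpp => kkkSppp => kkkpCppp => kkkpkCppp => kkkpkkCppp => kkkpkkkCppp => kkkpkkkkCppp => kkkpkkkkkCppp => kkkpkkkkkkppp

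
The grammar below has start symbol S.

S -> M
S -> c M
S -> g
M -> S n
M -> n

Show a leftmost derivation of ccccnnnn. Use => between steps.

S=>cM=>cSn=>ccMn=>ccSnn=>cccMnn=>cccSnnn=>ccccMnnn=>ccccnnnn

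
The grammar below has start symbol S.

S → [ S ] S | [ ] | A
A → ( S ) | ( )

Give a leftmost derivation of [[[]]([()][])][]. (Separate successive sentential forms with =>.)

S=>[S]S=>[[S]S]S=>[[[]]S]S=>[[[]]A]S=>[[[]](S)]S=>[[[]]([S]S)]S=>[[[]]([A]S)]S=>[[[]]([()]S)]S=>[[[]]([()][])]S=>[[[]]([()][])][]

S => [S]S   [S → [ S ] S]
[S]S => [[S]S]S   [S → [ S ] S]
[[S]S]S => [[[]]S]S   [S → [ ]]
[[[]]S]S => [[[]]A]S   [S → A]
[[[]]A]S => [[[]](S)]S   [A → ( S )]
[[[]](S)]S => [[[]]([S]S)]S   [S → [ S ] S]
[[[]]([S]S)]S => [[[]]([A]S)]S   [S → A]
[[[]]([A]S)]S => [[[]]([()]S)]S   [A → ( )]
[[[]]([()]S)]S => [[[]]([()][])]S   [S → [ ]]
[[[]]([()][])]S => [[[]]([()][])][]   [S → [ ]]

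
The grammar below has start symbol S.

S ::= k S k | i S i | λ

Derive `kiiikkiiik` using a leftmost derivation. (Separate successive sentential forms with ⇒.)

S ⇒ kSk ⇒ kiSik ⇒ kiiSiik ⇒ kiiiSiiik ⇒ kiiikSkiiik ⇒ kiiikkiiik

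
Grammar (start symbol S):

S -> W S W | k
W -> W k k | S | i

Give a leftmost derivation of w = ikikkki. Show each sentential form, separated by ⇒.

S ⇒ WSW   [S -> W S W]
WSW ⇒ WkkSW   [W -> W k k]
WkkSW ⇒ SkkSW   [W -> S]
SkkSW ⇒ WSWkkSW   [S -> W S W]
WSWkkSW ⇒ iSWkkSW   [W -> i]
iSWkkSW ⇒ ikWkkSW   [S -> k]
ikWkkSW ⇒ ikikkSW   [W -> i]
ikikkSW ⇒ ikikkkW   [S -> k]
ikikkkW ⇒ ikikkki   [W -> i]

S⇒WSW⇒WkkSW⇒SkkSW⇒WSWkkSW⇒iSWkkSW⇒ikWkkSW⇒ikikkSW⇒ikikkkW⇒ikikkki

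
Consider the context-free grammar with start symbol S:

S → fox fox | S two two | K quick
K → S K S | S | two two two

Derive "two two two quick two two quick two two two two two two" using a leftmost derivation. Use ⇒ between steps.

S ⇒ S two two ⇒ S two two two two ⇒ S two two two two two two ⇒ K quick two two two two two two ⇒ S quick two two two two two two ⇒ S two two quick two two two two two two ⇒ K quick two two quick two two two two two two ⇒ two two two quick two two quick two two two two two two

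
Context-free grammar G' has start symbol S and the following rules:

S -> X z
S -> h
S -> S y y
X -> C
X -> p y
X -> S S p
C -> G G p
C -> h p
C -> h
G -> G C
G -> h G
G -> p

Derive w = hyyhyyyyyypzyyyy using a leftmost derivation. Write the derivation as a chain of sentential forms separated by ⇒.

S ⇒ Syy ⇒ Syyyy ⇒ Xzyyyy ⇒ SSpzyyyy ⇒ SyySpzyyyy ⇒ hyySpzyyyy ⇒ hyySyypzyyyy ⇒ hyySyyyypzyyyy ⇒ hyySyyyyyypzyyyy ⇒ hyyhyyyyyypzyyyy

S ⇒ Syy   [S -> S y y]
Syy ⇒ Syyyy   [S -> S y y]
Syyyy ⇒ Xzyyyy   [S -> X z]
Xzyyyy ⇒ SSpzyyyy   [X -> S S p]
SSpzyyyy ⇒ SyySpzyyyy   [S -> S y y]
SyySpzyyyy ⇒ hyySpzyyyy   [S -> h]
hyySpzyyyy ⇒ hyySyypzyyyy   [S -> S y y]
hyySyypzyyyy ⇒ hyySyyyypzyyyy   [S -> S y y]
hyySyyyypzyyyy ⇒ hyySyyyyyypzyyyy   [S -> S y y]
hyySyyyyyypzyyyy ⇒ hyyhyyyyyypzyyyy   [S -> h]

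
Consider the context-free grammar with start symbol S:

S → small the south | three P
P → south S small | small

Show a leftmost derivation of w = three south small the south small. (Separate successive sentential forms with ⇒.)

S ⇒ three P   [S → three P]
three P ⇒ three south S small   [P → south S small]
three south S small ⇒ three south small the south small   [S → small the south]

S ⇒ three P ⇒ three south S small ⇒ three south small the south small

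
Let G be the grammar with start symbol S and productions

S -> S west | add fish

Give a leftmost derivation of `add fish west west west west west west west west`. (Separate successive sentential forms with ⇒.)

S ⇒ S west ⇒ S west west ⇒ S west west west ⇒ S west west west west ⇒ S west west west west west ⇒ S west west west west west west ⇒ S west west west west west west west ⇒ S west west west west west west west west ⇒ add fish west west west west west west west west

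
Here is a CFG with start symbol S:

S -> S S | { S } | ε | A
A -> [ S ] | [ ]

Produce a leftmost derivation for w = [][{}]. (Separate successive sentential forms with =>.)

S => SS   [S -> S S]
SS => SSS   [S -> S S]
SSS => ASS   [S -> A]
ASS => []SS   [A -> [ ]]
[]SS => []AS   [S -> A]
[]AS => [][S]S   [A -> [ S ]]
[][S]S => [][{S}]S   [S -> { S }]
[][{S}]S => [][{}]S   [S -> ε]
[][{}]S => [][{}]   [S -> ε]

S => SS => SSS => ASS => []SS => []AS => [][S]S => [][{S}]S => [][{}]S => [][{}]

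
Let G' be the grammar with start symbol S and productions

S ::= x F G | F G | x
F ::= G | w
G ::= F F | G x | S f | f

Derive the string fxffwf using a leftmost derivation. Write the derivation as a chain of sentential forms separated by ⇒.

S ⇒ FG ⇒ GG ⇒ FFG ⇒ GFG ⇒ SfFG ⇒ FGfFG ⇒ GGfFG ⇒ GxGfFG ⇒ fxGfFG ⇒ fxffFG ⇒ fxffwG ⇒ fxffwf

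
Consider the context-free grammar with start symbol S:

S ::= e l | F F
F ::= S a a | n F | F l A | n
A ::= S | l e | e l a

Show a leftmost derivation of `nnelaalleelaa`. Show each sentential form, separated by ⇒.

S⇒FF⇒nFF⇒nFlAF⇒nnFlAF⇒nnSaalAF⇒nnelaalAF⇒nnelaalleF⇒nnelaalleSaa⇒nnelaalleelaa

S ⇒ FF   [S ::= F F]
FF ⇒ nFF   [F ::= n F]
nFF ⇒ nFlAF   [F ::= F l A]
nFlAF ⇒ nnFlAF   [F ::= n F]
nnFlAF ⇒ nnSaalAF   [F ::= S a a]
nnSaalAF ⇒ nnelaalAF   [S ::= e l]
nnelaalAF ⇒ nnelaalleF   [A ::= l e]
nnelaalleF ⇒ nnelaalleSaa   [F ::= S a a]
nnelaalleSaa ⇒ nnelaalleelaa   [S ::= e l]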